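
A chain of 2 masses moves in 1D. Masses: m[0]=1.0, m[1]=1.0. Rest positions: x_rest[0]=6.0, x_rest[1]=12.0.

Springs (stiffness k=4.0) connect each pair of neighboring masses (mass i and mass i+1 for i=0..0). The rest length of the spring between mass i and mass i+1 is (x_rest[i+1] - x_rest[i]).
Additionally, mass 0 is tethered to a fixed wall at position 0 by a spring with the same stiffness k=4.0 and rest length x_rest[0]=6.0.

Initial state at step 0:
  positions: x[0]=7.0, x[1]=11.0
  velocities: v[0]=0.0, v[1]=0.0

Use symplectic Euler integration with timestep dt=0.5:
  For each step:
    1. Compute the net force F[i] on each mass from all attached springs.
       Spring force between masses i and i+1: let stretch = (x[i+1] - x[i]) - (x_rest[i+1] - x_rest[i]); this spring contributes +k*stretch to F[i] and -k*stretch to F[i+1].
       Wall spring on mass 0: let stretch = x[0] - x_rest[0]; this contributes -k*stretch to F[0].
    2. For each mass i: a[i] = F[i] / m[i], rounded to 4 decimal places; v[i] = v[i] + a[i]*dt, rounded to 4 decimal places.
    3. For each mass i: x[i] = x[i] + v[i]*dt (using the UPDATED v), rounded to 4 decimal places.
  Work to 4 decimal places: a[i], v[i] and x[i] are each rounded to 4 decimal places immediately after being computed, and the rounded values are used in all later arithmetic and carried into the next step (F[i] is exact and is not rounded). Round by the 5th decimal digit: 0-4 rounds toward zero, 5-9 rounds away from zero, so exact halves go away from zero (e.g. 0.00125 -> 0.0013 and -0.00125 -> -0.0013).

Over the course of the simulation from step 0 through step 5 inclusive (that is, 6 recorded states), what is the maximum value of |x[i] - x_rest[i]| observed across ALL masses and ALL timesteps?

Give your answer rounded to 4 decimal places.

Step 0: x=[7.0000 11.0000] v=[0.0000 0.0000]
Step 1: x=[4.0000 13.0000] v=[-6.0000 4.0000]
Step 2: x=[6.0000 12.0000] v=[4.0000 -2.0000]
Step 3: x=[8.0000 11.0000] v=[4.0000 -2.0000]
Step 4: x=[5.0000 13.0000] v=[-6.0000 4.0000]
Step 5: x=[5.0000 13.0000] v=[0.0000 0.0000]
Max displacement = 2.0000

Answer: 2.0000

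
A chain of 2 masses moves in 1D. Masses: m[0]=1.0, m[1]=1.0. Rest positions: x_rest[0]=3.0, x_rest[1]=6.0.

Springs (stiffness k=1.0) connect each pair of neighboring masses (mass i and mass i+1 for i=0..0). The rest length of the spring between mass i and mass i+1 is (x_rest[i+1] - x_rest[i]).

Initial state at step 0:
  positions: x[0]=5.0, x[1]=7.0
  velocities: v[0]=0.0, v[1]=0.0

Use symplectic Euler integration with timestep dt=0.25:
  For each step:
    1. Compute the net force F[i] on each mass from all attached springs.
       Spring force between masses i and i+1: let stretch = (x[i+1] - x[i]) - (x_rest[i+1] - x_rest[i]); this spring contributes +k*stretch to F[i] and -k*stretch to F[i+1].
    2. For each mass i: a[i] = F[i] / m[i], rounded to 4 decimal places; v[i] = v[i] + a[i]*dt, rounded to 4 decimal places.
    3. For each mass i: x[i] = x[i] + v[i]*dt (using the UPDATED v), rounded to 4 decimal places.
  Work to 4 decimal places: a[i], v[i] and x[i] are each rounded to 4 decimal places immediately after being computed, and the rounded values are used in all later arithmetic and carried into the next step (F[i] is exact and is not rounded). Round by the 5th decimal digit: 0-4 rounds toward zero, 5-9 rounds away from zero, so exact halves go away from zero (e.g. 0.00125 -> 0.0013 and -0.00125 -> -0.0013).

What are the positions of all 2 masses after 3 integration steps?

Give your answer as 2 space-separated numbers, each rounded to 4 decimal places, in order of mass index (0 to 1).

Answer: 4.6631 7.3370

Derivation:
Step 0: x=[5.0000 7.0000] v=[0.0000 0.0000]
Step 1: x=[4.9375 7.0625] v=[-0.2500 0.2500]
Step 2: x=[4.8203 7.1797] v=[-0.4688 0.4688]
Step 3: x=[4.6631 7.3370] v=[-0.6290 0.6290]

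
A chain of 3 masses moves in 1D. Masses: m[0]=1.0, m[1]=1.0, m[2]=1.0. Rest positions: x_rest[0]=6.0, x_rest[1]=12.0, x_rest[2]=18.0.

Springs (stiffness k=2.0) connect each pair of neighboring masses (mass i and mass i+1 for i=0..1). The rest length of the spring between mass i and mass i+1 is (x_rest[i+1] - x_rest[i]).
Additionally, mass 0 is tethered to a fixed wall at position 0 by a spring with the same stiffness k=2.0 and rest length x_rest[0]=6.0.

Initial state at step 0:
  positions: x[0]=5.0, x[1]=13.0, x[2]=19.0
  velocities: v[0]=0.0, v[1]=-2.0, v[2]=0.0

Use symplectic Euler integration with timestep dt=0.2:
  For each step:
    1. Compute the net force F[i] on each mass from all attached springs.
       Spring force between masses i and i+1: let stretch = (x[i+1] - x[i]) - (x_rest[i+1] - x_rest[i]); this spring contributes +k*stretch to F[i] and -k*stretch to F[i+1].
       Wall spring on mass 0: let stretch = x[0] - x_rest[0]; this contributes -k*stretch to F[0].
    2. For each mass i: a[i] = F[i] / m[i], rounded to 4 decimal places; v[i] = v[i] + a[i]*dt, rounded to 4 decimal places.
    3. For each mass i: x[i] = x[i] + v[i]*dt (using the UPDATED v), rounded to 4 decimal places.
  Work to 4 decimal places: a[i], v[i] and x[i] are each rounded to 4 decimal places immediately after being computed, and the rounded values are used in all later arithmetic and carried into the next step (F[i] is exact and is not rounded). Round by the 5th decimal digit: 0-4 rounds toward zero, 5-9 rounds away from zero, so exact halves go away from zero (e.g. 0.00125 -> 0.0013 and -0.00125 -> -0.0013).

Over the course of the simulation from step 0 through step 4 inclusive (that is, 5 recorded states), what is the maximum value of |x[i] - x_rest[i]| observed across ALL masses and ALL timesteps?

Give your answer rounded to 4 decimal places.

Answer: 1.0590

Derivation:
Step 0: x=[5.0000 13.0000 19.0000] v=[0.0000 -2.0000 0.0000]
Step 1: x=[5.2400 12.4400 19.0000] v=[1.2000 -2.8000 0.0000]
Step 2: x=[5.6368 11.8288 18.9552] v=[1.9840 -3.0560 -0.2240]
Step 3: x=[6.0780 11.2924 18.8203] v=[2.2061 -2.6822 -0.6746]
Step 4: x=[6.4501 10.9410 18.5631] v=[1.8607 -1.7568 -1.2858]
Max displacement = 1.0590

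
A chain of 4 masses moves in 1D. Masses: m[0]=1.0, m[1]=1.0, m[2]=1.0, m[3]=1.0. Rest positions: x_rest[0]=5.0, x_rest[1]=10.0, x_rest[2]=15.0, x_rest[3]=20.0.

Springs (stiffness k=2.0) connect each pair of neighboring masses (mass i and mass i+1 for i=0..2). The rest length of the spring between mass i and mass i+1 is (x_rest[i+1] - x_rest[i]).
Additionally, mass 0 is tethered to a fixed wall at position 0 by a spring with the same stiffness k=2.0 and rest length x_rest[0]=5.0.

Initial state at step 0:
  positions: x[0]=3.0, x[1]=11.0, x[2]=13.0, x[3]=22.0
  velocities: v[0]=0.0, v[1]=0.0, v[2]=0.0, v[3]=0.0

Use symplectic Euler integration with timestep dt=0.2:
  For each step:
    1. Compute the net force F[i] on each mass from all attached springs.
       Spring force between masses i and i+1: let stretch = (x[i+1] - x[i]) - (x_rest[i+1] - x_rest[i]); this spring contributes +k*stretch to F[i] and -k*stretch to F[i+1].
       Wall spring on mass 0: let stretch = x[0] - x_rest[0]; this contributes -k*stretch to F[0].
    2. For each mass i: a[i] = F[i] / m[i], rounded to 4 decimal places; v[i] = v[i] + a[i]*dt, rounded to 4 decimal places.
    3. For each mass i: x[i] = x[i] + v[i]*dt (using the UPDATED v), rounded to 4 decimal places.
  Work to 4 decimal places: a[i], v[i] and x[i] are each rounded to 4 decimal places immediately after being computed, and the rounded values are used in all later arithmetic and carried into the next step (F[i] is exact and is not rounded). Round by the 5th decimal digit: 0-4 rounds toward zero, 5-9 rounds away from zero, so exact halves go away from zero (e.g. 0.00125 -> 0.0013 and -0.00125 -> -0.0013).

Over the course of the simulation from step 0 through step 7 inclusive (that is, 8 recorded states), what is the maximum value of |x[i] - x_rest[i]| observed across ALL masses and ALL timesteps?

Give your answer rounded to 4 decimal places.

Step 0: x=[3.0000 11.0000 13.0000 22.0000] v=[0.0000 0.0000 0.0000 0.0000]
Step 1: x=[3.4000 10.5200 13.5600 21.6800] v=[2.0000 -2.4000 2.8000 -1.6000]
Step 2: x=[4.0976 9.7136 14.5264 21.1104] v=[3.4880 -4.0320 4.8320 -2.8480]
Step 3: x=[4.9167 8.8429 15.6345 20.4141] v=[4.0954 -4.3533 5.5405 -3.4816]
Step 4: x=[5.6565 8.2015 16.5816 19.7354] v=[3.6992 -3.2071 4.7357 -3.3934]
Step 5: x=[6.1474 8.0269 17.1106 19.2044] v=[2.4546 -0.8731 2.6452 -2.6549]
Step 6: x=[6.2969 8.4286 17.0804 18.9059] v=[0.7474 2.0086 -0.1508 -1.4924]
Step 7: x=[6.1132 9.3519 16.5041 18.8614] v=[-0.9187 4.6166 -2.8813 -0.2226]
Max displacement = 2.1106

Answer: 2.1106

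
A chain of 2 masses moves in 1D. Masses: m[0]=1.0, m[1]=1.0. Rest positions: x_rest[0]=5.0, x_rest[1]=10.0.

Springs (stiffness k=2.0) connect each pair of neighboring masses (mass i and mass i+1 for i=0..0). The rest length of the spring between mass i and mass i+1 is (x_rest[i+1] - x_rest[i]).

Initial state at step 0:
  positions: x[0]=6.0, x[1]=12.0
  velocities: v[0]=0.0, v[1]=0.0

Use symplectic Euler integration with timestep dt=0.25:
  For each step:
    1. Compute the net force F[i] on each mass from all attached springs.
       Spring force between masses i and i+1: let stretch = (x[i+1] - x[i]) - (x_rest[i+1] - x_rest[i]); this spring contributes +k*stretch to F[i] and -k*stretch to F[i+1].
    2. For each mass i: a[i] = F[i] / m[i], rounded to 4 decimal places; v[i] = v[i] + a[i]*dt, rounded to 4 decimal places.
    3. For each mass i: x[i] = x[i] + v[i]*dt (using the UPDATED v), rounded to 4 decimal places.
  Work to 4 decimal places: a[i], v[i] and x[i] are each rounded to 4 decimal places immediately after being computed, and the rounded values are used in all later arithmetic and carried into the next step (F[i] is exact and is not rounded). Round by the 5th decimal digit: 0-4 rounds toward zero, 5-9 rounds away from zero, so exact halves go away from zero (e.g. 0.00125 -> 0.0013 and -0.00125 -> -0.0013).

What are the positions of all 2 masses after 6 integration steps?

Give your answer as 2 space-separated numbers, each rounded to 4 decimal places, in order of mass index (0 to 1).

Answer: 7.0113 10.9890

Derivation:
Step 0: x=[6.0000 12.0000] v=[0.0000 0.0000]
Step 1: x=[6.1250 11.8750] v=[0.5000 -0.5000]
Step 2: x=[6.3438 11.6563] v=[0.8750 -0.8750]
Step 3: x=[6.6016 11.3985] v=[1.0313 -1.0313]
Step 4: x=[6.8341 11.1661] v=[0.9298 -0.9298]
Step 5: x=[6.9831 11.0172] v=[0.5958 -0.5958]
Step 6: x=[7.0113 10.9890] v=[0.1129 -0.1129]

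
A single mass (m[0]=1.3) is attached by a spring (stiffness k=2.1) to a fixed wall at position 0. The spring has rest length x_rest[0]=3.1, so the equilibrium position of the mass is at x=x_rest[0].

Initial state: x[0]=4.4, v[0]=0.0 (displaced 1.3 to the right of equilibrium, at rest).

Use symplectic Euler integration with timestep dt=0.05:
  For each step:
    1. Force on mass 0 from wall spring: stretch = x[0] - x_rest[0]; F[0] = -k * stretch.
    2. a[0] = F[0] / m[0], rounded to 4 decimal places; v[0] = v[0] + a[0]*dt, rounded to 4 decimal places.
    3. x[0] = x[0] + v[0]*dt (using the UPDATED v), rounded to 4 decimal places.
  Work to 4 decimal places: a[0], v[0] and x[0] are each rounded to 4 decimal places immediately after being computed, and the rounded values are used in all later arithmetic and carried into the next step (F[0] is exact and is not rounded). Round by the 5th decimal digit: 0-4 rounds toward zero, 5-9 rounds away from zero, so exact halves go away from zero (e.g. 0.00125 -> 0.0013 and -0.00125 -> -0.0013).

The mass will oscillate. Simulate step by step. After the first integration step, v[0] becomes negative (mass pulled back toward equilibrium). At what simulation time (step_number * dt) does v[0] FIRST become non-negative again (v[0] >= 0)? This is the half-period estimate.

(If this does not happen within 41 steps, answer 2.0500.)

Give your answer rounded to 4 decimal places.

Step 0: x=[4.4000] v=[0.0000]
Step 1: x=[4.3948] v=[-0.1050]
Step 2: x=[4.3843] v=[-0.2096]
Step 3: x=[4.3686] v=[-0.3133]
Step 4: x=[4.3478] v=[-0.4158]
Step 5: x=[4.3220] v=[-0.5166]
Step 6: x=[4.2912] v=[-0.6153]
Step 7: x=[4.2556] v=[-0.7115]
Step 8: x=[4.2154] v=[-0.8048]
Step 9: x=[4.1707] v=[-0.8949]
Step 10: x=[4.1216] v=[-0.9814]
Step 11: x=[4.0684] v=[-1.0639]
Step 12: x=[4.0113] v=[-1.1421]
Step 13: x=[3.9505] v=[-1.2157]
Step 14: x=[3.8863] v=[-1.2844]
Step 15: x=[3.8189] v=[-1.3479]
Step 16: x=[3.7486] v=[-1.4060]
Step 17: x=[3.6757] v=[-1.4584]
Step 18: x=[3.6005] v=[-1.5049]
Step 19: x=[3.5232] v=[-1.5453]
Step 20: x=[3.4442] v=[-1.5795]
Step 21: x=[3.3638] v=[-1.6073]
Step 22: x=[3.2824] v=[-1.6286]
Step 23: x=[3.2002] v=[-1.6433]
Step 24: x=[3.1176] v=[-1.6514]
Step 25: x=[3.0350] v=[-1.6528]
Step 26: x=[2.9526] v=[-1.6476]
Step 27: x=[2.8708] v=[-1.6357]
Step 28: x=[2.7899] v=[-1.6172]
Step 29: x=[2.7103] v=[-1.5922]
Step 30: x=[2.6323] v=[-1.5607]
Step 31: x=[2.5562] v=[-1.5229]
Step 32: x=[2.4823] v=[-1.4790]
Step 33: x=[2.4108] v=[-1.4291]
Step 34: x=[2.3421] v=[-1.3734]
Step 35: x=[2.2765] v=[-1.3122]
Step 36: x=[2.2142] v=[-1.2457]
Step 37: x=[2.1555] v=[-1.1742]
Step 38: x=[2.1006] v=[-1.0979]
Step 39: x=[2.0497] v=[-1.0172]
Step 40: x=[2.0031] v=[-0.9324]
Step 41: x=[1.9609] v=[-0.8438]
v[0] did not become non-negative within 41 steps; using fallback time=2.0500

Answer: 2.0500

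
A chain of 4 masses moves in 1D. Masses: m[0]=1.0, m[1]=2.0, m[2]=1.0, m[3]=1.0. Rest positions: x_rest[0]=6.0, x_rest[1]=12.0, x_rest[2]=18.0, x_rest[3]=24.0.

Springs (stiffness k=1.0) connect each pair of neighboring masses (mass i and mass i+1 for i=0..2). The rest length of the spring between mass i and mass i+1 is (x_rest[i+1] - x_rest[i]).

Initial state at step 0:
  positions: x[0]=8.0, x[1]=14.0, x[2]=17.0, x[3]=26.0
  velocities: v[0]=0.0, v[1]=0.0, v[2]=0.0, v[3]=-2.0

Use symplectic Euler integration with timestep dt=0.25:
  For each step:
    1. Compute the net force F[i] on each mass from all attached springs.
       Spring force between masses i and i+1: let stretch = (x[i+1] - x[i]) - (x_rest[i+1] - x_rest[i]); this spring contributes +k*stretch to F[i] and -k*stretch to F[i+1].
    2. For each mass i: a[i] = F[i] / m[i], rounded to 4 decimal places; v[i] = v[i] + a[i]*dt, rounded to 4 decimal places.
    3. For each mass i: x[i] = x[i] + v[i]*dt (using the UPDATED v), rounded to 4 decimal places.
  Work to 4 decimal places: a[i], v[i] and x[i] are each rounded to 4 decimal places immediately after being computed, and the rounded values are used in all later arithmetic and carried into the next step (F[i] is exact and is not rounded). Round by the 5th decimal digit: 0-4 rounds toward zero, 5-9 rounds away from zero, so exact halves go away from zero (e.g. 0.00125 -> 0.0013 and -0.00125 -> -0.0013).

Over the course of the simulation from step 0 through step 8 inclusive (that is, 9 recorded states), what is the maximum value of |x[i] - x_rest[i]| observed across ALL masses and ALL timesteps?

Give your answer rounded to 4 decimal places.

Step 0: x=[8.0000 14.0000 17.0000 26.0000] v=[0.0000 0.0000 0.0000 -2.0000]
Step 1: x=[8.0000 13.9063 17.3750 25.3125] v=[0.0000 -0.3750 1.5000 -2.7500]
Step 2: x=[7.9942 13.7364 18.0293 24.5039] v=[-0.0234 -0.6797 2.6172 -3.2344]
Step 3: x=[7.9722 13.5212 18.8200 23.6656] v=[-0.0879 -0.8609 3.1626 -3.3531]
Step 4: x=[7.9220 13.2982 19.5823 22.8995] v=[-0.2007 -0.8922 3.0493 -3.0645]
Step 5: x=[7.8328 13.1035 20.1592 22.3011] v=[-0.3567 -0.7787 2.3076 -2.3938]
Step 6: x=[7.6981 12.9646 20.4290 21.9438] v=[-0.5390 -0.5556 1.0792 -1.4293]
Step 7: x=[7.5175 12.8944 20.3270 21.8668] v=[-0.7224 -0.2809 -0.4082 -0.3080]
Step 8: x=[7.2980 12.8884 19.8567 22.0686] v=[-0.8782 -0.0239 -1.8814 0.8071]
Max displacement = 2.4290

Answer: 2.4290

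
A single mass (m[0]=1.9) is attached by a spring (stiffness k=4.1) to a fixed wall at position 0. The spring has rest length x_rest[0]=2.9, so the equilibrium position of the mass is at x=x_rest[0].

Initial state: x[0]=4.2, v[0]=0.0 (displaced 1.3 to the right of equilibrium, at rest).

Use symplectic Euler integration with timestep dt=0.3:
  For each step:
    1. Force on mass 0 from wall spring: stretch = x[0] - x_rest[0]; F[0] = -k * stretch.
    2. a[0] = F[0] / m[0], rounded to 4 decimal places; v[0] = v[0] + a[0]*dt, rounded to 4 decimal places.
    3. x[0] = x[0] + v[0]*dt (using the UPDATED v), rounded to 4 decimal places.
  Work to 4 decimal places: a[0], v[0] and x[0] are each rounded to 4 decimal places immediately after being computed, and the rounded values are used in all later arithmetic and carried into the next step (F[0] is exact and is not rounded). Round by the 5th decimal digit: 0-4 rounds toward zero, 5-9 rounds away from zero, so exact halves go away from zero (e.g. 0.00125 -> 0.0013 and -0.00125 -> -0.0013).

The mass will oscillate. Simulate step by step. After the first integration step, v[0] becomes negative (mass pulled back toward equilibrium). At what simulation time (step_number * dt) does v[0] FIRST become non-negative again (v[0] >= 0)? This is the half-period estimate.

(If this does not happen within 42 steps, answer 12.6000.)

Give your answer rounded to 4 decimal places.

Answer: 2.4000

Derivation:
Step 0: x=[4.2000] v=[0.0000]
Step 1: x=[3.9475] v=[-0.8416]
Step 2: x=[3.4916] v=[-1.5197]
Step 3: x=[2.9208] v=[-1.9027]
Step 4: x=[2.3459] v=[-1.9162]
Step 5: x=[1.8787] v=[-1.5575]
Step 6: x=[1.6098] v=[-0.8963]
Step 7: x=[1.5915] v=[-0.0611]
Step 8: x=[1.8273] v=[0.7860]
First v>=0 after going negative at step 8, time=2.4000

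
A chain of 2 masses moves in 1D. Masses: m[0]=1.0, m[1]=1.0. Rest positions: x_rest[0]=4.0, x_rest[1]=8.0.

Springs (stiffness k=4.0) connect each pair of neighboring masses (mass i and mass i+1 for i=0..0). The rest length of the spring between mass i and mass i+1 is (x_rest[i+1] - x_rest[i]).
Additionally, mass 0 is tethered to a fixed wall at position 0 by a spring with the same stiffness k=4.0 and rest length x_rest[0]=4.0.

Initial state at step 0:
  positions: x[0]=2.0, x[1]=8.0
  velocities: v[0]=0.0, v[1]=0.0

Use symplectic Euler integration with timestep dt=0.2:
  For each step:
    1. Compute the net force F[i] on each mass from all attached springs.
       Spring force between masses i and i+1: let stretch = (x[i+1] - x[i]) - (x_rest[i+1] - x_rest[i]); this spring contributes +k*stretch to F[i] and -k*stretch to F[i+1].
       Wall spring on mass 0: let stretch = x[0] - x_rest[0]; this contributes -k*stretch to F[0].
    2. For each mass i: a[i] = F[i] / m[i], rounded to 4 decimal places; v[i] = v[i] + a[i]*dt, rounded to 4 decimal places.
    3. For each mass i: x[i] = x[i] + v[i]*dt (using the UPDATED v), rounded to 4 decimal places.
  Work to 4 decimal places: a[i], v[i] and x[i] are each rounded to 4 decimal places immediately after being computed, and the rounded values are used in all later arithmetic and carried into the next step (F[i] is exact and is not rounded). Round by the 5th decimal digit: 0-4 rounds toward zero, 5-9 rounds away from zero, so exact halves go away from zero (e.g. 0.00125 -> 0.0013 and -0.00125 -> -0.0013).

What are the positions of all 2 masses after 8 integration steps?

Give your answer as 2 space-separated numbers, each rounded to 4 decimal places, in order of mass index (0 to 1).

Step 0: x=[2.0000 8.0000] v=[0.0000 0.0000]
Step 1: x=[2.6400 7.6800] v=[3.2000 -1.6000]
Step 2: x=[3.6640 7.1936] v=[5.1200 -2.4320]
Step 3: x=[4.6665 6.7825] v=[5.0125 -2.0557]
Step 4: x=[5.2609 6.6728] v=[2.9721 -0.5485]
Step 5: x=[5.2395 6.9772] v=[-0.1071 1.5220]
Step 6: x=[4.6578 7.6436] v=[-2.9085 3.3318]
Step 7: x=[3.8086 8.4722] v=[-4.2461 4.1432]
Step 8: x=[3.0962 9.1947] v=[-3.5621 3.6123]

Answer: 3.0962 9.1947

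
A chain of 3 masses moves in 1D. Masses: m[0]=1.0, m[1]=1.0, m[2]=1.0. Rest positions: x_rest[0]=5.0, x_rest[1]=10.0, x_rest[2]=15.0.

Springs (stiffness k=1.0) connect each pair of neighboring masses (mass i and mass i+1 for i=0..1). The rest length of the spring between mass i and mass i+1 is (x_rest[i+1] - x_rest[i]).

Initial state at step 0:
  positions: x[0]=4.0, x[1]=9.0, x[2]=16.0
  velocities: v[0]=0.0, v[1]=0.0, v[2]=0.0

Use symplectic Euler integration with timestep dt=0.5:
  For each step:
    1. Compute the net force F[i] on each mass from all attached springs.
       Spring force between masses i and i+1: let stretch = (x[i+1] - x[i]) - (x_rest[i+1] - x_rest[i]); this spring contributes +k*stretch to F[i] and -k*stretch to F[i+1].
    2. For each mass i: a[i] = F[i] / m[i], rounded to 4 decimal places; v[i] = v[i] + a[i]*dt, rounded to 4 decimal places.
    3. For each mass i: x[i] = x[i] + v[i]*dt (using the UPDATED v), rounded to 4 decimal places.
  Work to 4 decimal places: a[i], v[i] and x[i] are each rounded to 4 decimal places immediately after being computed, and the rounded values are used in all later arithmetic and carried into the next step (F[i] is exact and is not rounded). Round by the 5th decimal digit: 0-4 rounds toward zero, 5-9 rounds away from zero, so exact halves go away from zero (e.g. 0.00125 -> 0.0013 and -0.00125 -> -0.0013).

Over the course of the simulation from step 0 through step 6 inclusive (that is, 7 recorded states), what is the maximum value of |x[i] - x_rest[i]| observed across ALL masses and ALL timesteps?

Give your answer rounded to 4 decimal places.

Step 0: x=[4.0000 9.0000 16.0000] v=[0.0000 0.0000 0.0000]
Step 1: x=[4.0000 9.5000 15.5000] v=[0.0000 1.0000 -1.0000]
Step 2: x=[4.1250 10.1250 14.7500] v=[0.2500 1.2500 -1.5000]
Step 3: x=[4.5000 10.4063 14.0938] v=[0.7500 0.5625 -1.3125]
Step 4: x=[5.1016 10.1329 13.7657] v=[1.2032 -0.5469 -0.6563]
Step 5: x=[5.7111 9.5098 13.7794] v=[1.2189 -1.2462 0.0273]
Step 6: x=[6.0203 9.0044 13.9757] v=[0.6183 -1.0108 0.3925]
Max displacement = 1.2343

Answer: 1.2343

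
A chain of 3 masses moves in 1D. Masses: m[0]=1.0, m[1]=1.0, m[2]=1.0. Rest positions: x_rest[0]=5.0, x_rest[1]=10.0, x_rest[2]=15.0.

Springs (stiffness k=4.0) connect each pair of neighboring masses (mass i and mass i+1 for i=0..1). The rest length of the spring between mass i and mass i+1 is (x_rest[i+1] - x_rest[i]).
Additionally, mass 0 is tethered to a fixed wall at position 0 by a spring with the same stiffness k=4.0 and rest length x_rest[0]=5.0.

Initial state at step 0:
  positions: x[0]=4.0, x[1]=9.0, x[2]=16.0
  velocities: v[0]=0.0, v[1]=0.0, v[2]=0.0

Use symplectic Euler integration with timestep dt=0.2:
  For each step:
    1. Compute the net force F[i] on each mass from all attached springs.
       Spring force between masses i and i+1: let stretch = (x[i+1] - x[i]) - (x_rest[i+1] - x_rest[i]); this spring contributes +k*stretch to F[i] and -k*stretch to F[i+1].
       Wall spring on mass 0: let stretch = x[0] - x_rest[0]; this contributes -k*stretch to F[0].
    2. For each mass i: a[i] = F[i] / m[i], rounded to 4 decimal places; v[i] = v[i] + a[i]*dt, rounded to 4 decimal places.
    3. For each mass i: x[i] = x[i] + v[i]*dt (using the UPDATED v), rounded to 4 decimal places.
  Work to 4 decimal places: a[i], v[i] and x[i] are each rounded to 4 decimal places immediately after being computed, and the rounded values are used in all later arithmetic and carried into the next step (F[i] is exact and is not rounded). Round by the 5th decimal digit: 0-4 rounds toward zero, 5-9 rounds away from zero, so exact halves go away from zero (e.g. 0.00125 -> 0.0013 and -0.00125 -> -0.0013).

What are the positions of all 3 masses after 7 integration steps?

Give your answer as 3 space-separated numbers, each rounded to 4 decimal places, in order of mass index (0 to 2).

Answer: 6.2166 10.1518 14.2793

Derivation:
Step 0: x=[4.0000 9.0000 16.0000] v=[0.0000 0.0000 0.0000]
Step 1: x=[4.1600 9.3200 15.6800] v=[0.8000 1.6000 -1.6000]
Step 2: x=[4.4800 9.8320 15.1424] v=[1.6000 2.5600 -2.6880]
Step 3: x=[4.9395 10.3373 14.5551] v=[2.2976 2.5267 -2.9363]
Step 4: x=[5.4723 10.6538 14.0930] v=[2.6642 1.5827 -2.3105]
Step 5: x=[5.9586 10.6916 13.8806] v=[2.4316 0.1889 -1.0619]
Step 6: x=[6.2488 10.4823 13.9580] v=[1.4511 -1.0463 0.3869]
Step 7: x=[6.2166 10.1518 14.2793] v=[-0.1611 -1.6525 1.6063]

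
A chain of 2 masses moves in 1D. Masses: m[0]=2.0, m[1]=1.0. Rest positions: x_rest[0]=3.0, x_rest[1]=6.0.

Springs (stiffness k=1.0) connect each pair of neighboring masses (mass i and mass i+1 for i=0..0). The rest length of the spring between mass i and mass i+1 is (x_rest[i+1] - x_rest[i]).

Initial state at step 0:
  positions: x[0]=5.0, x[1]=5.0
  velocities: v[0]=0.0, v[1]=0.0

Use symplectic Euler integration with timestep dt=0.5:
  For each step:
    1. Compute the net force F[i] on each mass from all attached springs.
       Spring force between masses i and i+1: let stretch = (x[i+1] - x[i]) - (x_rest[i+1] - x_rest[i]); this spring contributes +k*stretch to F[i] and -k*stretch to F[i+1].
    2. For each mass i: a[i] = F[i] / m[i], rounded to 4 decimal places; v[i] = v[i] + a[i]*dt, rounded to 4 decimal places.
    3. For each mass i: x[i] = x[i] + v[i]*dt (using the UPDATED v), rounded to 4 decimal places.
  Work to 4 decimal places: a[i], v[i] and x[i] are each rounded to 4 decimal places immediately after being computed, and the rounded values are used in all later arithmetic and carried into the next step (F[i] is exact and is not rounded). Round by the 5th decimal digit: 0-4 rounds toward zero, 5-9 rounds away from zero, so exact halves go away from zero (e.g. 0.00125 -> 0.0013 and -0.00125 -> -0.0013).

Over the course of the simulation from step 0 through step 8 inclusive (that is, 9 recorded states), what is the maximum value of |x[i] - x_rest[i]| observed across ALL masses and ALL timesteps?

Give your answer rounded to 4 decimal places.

Step 0: x=[5.0000 5.0000] v=[0.0000 0.0000]
Step 1: x=[4.6250 5.7500] v=[-0.7500 1.5000]
Step 2: x=[4.0156 6.9688] v=[-1.2188 2.4375]
Step 3: x=[3.4004 8.1993] v=[-1.2305 2.4609]
Step 4: x=[3.0100 8.9801] v=[-0.7808 1.5615]
Step 5: x=[2.9909 9.0184] v=[-0.0383 0.0765]
Step 6: x=[3.3502 8.2998] v=[0.7186 -1.4373]
Step 7: x=[3.9532 7.0938] v=[1.2060 -2.4121]
Step 8: x=[4.5738 5.8526] v=[1.2412 -2.4824]
Max displacement = 3.0184

Answer: 3.0184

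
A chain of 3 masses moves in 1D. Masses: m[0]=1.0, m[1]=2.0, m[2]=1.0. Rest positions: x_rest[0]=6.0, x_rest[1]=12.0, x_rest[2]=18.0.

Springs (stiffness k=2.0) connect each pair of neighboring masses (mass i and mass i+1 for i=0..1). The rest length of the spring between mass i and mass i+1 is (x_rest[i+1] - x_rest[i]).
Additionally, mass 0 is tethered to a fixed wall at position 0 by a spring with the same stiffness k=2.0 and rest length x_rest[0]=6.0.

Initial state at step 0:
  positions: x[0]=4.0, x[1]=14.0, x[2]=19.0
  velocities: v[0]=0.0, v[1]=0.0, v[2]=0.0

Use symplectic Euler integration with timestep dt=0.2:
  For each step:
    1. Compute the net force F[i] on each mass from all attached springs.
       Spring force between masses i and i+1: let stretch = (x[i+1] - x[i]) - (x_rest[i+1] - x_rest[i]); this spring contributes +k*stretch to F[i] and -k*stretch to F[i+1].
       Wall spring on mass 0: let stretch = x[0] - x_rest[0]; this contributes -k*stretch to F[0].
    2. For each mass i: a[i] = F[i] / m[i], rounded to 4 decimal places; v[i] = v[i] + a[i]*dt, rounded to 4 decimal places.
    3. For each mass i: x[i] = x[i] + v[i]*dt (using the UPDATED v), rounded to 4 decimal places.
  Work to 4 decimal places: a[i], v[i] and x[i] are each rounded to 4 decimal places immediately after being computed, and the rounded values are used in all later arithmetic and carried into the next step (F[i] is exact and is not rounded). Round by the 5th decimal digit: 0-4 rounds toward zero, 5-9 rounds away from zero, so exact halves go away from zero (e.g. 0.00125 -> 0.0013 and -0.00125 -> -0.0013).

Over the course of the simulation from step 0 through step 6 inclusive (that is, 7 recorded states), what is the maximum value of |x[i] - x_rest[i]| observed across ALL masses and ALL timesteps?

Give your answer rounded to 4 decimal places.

Step 0: x=[4.0000 14.0000 19.0000] v=[0.0000 0.0000 0.0000]
Step 1: x=[4.4800 13.8000 19.0800] v=[2.4000 -1.0000 0.4000]
Step 2: x=[5.3472 13.4384 19.2176] v=[4.3360 -1.8080 0.6880]
Step 3: x=[6.4339 12.9843 19.3729] v=[5.4336 -2.2704 0.7763]
Step 4: x=[7.5299 12.5237 19.4971] v=[5.4802 -2.3028 0.6209]
Step 5: x=[8.4231 12.1423 19.5434] v=[4.4658 -1.9069 0.2315]
Step 6: x=[8.9399 11.9082 19.4776] v=[2.5842 -1.1705 -0.3289]
Max displacement = 2.9399

Answer: 2.9399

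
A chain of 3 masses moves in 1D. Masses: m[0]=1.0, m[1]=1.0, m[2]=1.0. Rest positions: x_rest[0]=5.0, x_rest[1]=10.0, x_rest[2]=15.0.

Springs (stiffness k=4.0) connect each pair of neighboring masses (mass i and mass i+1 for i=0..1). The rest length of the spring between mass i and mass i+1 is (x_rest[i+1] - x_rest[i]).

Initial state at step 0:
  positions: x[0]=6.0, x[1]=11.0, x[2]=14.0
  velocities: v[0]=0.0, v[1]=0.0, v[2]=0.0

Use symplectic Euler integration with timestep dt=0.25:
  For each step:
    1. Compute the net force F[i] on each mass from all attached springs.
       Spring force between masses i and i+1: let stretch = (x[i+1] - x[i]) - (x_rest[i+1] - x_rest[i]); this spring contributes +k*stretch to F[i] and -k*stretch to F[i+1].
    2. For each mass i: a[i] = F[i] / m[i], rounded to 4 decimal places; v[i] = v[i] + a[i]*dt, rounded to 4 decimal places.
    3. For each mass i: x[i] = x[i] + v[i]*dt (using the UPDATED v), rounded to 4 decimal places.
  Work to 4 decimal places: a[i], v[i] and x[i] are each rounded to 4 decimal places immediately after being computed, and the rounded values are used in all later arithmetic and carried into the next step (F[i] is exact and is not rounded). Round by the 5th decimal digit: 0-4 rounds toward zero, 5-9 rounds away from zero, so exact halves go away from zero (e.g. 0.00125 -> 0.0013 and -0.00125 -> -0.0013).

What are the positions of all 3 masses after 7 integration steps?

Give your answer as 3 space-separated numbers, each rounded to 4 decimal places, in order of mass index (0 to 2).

Step 0: x=[6.0000 11.0000 14.0000] v=[0.0000 0.0000 0.0000]
Step 1: x=[6.0000 10.5000 14.5000] v=[0.0000 -2.0000 2.0000]
Step 2: x=[5.8750 9.8750 15.2500] v=[-0.5000 -2.5000 3.0000]
Step 3: x=[5.5000 9.5938 15.9063] v=[-1.5000 -1.1250 2.6250]
Step 4: x=[4.8985 9.8672 16.2344] v=[-2.4062 1.0937 1.3125]
Step 5: x=[4.2891 10.4903 16.2207] v=[-2.4375 2.4922 -0.0547]
Step 6: x=[3.9800 10.9957 16.0244] v=[-1.2363 2.0214 -0.7851]
Step 7: x=[4.1749 11.0043 15.8210] v=[0.7794 0.0344 -0.8138]

Answer: 4.1749 11.0043 15.8210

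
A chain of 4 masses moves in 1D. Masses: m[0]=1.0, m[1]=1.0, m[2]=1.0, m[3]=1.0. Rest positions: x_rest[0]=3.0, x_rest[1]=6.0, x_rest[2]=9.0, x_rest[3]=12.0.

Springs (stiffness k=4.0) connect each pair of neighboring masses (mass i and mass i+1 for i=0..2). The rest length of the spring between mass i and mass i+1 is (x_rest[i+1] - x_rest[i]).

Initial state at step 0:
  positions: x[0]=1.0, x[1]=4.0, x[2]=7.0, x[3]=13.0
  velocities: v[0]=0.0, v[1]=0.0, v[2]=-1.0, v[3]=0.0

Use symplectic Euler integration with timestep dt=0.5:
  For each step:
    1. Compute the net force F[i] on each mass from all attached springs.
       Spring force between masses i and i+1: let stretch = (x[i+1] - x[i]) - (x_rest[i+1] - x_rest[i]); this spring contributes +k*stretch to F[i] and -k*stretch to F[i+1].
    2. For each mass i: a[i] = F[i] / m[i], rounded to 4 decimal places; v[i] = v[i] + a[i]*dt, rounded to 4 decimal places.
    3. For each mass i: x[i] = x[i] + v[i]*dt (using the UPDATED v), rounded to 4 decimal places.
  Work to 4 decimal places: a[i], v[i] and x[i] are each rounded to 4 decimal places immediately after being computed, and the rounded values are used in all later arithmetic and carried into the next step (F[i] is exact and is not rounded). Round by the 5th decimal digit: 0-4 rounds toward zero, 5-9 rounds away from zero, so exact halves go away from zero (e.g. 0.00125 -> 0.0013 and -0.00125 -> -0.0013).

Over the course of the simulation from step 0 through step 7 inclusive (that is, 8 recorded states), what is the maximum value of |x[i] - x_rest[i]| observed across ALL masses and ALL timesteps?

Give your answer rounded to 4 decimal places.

Answer: 3.0000

Derivation:
Step 0: x=[1.0000 4.0000 7.0000 13.0000] v=[0.0000 0.0000 -1.0000 0.0000]
Step 1: x=[1.0000 4.0000 9.5000 10.0000] v=[0.0000 0.0000 5.0000 -6.0000]
Step 2: x=[1.0000 6.5000 7.0000 9.5000] v=[0.0000 5.0000 -5.0000 -1.0000]
Step 3: x=[3.5000 4.0000 6.5000 9.5000] v=[5.0000 -5.0000 -1.0000 0.0000]
Step 4: x=[3.5000 3.5000 6.5000 9.5000] v=[0.0000 -1.0000 0.0000 0.0000]
Step 5: x=[0.5000 6.0000 6.5000 9.5000] v=[-6.0000 5.0000 0.0000 0.0000]
Step 6: x=[0.0000 3.5000 9.0000 9.5000] v=[-1.0000 -5.0000 5.0000 0.0000]
Step 7: x=[0.0000 3.0000 6.5000 12.0000] v=[0.0000 -1.0000 -5.0000 5.0000]
Max displacement = 3.0000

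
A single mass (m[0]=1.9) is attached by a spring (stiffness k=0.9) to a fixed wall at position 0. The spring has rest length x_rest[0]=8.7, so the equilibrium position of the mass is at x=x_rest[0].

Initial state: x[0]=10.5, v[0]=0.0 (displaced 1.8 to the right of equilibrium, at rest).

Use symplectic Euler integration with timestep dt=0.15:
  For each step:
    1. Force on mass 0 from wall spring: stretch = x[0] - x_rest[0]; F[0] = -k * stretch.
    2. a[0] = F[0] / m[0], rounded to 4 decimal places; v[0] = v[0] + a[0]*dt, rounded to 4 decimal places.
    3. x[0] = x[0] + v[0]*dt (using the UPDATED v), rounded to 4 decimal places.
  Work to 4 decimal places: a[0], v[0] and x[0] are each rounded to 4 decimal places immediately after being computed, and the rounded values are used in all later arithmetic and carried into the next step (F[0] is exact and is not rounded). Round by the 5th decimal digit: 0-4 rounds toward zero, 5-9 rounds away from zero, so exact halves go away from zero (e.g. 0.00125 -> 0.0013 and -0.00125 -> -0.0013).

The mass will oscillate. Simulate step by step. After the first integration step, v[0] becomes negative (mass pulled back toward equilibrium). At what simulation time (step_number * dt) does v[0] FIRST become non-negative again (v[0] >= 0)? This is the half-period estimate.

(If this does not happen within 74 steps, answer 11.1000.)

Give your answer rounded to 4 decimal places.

Step 0: x=[10.5000] v=[0.0000]
Step 1: x=[10.4808] v=[-0.1279]
Step 2: x=[10.4426] v=[-0.2544]
Step 3: x=[10.3859] v=[-0.3782]
Step 4: x=[10.3112] v=[-0.4980]
Step 5: x=[10.2193] v=[-0.6125]
Step 6: x=[10.1112] v=[-0.7205]
Step 7: x=[9.9881] v=[-0.8208]
Step 8: x=[9.8513] v=[-0.9123]
Step 9: x=[9.7022] v=[-0.9941]
Step 10: x=[9.5424] v=[-1.0653]
Step 11: x=[9.3736] v=[-1.1252]
Step 12: x=[9.1976] v=[-1.1731]
Step 13: x=[9.0163] v=[-1.2085]
Step 14: x=[8.8317] v=[-1.2310]
Step 15: x=[8.6456] v=[-1.2404]
Step 16: x=[8.4601] v=[-1.2365]
Step 17: x=[8.2772] v=[-1.2195]
Step 18: x=[8.0988] v=[-1.1895]
Step 19: x=[7.9268] v=[-1.1468]
Step 20: x=[7.7630] v=[-1.0919]
Step 21: x=[7.6092] v=[-1.0253]
Step 22: x=[7.4670] v=[-0.9478]
Step 23: x=[7.3380] v=[-0.8602]
Step 24: x=[7.2235] v=[-0.7634]
Step 25: x=[7.1247] v=[-0.6585]
Step 26: x=[7.0427] v=[-0.5466]
Step 27: x=[6.9784] v=[-0.4289]
Step 28: x=[6.9324] v=[-0.3066]
Step 29: x=[6.9053] v=[-0.1810]
Step 30: x=[6.8973] v=[-0.0535]
Step 31: x=[6.9085] v=[0.0746]
First v>=0 after going negative at step 31, time=4.6500

Answer: 4.6500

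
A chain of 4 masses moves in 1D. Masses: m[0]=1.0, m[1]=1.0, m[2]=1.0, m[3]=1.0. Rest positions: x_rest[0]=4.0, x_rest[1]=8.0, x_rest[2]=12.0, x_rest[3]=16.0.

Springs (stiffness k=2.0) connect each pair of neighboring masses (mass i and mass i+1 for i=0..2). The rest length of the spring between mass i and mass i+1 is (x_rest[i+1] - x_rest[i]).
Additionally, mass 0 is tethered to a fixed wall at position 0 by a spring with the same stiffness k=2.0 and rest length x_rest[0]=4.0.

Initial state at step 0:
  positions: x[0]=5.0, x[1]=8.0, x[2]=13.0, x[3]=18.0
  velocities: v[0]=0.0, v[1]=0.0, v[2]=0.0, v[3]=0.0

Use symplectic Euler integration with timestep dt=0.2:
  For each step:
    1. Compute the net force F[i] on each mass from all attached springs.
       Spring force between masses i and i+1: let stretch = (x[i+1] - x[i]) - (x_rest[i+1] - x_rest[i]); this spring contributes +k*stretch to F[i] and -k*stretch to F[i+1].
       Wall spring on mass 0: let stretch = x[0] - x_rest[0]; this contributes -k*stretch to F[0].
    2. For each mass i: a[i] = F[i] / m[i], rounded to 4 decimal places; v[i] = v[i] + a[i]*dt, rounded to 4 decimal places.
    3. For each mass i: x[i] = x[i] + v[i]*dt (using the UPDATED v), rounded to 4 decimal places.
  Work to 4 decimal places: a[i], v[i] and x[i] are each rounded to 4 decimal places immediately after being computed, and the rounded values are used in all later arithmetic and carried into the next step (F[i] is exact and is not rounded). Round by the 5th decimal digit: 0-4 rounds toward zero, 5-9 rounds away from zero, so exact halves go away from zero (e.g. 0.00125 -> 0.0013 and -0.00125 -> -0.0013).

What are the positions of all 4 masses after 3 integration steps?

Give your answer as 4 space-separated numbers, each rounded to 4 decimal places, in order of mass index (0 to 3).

Answer: 4.2228 8.7777 13.0284 17.5520

Derivation:
Step 0: x=[5.0000 8.0000 13.0000 18.0000] v=[0.0000 0.0000 0.0000 0.0000]
Step 1: x=[4.8400 8.1600 13.0000 17.9200] v=[-0.8000 0.8000 0.0000 -0.4000]
Step 2: x=[4.5584 8.4416 13.0064 17.7664] v=[-1.4080 1.4080 0.0320 -0.7680]
Step 3: x=[4.2228 8.7777 13.0284 17.5520] v=[-1.6781 1.6806 0.1101 -1.0720]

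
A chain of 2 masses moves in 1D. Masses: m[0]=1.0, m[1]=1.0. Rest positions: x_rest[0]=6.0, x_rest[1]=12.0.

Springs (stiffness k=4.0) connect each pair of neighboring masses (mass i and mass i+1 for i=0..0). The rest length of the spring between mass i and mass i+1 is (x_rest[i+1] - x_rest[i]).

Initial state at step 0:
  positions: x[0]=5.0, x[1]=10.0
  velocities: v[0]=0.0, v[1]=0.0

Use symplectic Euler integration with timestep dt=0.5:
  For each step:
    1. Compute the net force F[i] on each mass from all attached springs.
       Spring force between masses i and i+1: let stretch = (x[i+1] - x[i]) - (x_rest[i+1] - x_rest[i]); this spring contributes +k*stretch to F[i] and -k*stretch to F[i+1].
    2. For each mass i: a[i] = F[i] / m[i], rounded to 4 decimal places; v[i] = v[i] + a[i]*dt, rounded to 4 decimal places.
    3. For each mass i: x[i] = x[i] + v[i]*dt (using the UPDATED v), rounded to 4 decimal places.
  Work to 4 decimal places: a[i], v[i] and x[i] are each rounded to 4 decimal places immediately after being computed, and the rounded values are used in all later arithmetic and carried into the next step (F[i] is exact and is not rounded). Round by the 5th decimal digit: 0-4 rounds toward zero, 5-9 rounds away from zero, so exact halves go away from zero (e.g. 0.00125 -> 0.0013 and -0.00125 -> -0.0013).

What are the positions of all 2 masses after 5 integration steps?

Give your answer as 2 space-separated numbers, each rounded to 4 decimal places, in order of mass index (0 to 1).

Step 0: x=[5.0000 10.0000] v=[0.0000 0.0000]
Step 1: x=[4.0000 11.0000] v=[-2.0000 2.0000]
Step 2: x=[4.0000 11.0000] v=[0.0000 0.0000]
Step 3: x=[5.0000 10.0000] v=[2.0000 -2.0000]
Step 4: x=[5.0000 10.0000] v=[0.0000 0.0000]
Step 5: x=[4.0000 11.0000] v=[-2.0000 2.0000]

Answer: 4.0000 11.0000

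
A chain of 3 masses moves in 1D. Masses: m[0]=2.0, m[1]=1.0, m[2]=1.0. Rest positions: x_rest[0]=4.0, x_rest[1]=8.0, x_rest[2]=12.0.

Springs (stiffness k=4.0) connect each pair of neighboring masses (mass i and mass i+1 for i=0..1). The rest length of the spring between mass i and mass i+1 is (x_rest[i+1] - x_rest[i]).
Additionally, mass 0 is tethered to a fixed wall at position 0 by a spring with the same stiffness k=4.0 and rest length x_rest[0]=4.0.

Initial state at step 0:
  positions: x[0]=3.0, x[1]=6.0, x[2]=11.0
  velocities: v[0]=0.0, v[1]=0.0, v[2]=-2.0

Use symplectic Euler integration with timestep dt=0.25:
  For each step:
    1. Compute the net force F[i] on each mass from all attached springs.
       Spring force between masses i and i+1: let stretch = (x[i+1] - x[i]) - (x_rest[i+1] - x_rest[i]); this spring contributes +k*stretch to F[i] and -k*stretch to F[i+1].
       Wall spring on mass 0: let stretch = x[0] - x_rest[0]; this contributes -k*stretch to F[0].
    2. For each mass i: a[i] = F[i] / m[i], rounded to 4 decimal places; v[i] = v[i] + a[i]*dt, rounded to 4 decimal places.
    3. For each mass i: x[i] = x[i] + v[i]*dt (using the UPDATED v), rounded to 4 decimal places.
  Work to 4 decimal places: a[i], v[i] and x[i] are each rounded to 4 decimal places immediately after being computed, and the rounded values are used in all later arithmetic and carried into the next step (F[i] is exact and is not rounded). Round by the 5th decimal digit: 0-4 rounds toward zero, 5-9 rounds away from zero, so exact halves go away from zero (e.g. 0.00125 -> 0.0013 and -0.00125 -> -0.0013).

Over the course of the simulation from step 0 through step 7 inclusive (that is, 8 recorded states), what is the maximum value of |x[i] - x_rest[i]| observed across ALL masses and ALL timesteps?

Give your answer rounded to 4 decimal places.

Step 0: x=[3.0000 6.0000 11.0000] v=[0.0000 0.0000 -2.0000]
Step 1: x=[3.0000 6.5000 10.2500] v=[0.0000 2.0000 -3.0000]
Step 2: x=[3.0625 7.0625 9.5625] v=[0.2500 2.2500 -2.7500]
Step 3: x=[3.2422 7.2500 9.2500] v=[0.7188 0.7500 -1.2500]
Step 4: x=[3.5176 6.9356 9.4375] v=[1.1016 -1.2578 0.7500]
Step 5: x=[3.7806 6.3921 9.9995] v=[1.0518 -2.1739 2.2481]
Step 6: x=[3.8974 6.0976 10.6597] v=[0.4673 -1.1780 2.6407]
Step 7: x=[3.8021 6.3936 11.1794] v=[-0.3813 1.1839 2.0786]
Max displacement = 2.7500

Answer: 2.7500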